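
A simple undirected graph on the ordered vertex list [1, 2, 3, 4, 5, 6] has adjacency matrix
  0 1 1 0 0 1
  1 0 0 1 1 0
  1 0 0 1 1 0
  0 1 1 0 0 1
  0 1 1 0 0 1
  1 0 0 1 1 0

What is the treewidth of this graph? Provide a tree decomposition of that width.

Every bag has size at most 4, so the width is 4 − 1 = 3 and tw(G) ≤ 3. For the lower bound: the 4 vertex sets {3,4}, {2,5}, {1}, {6} are disjoint, each induces a connected subgraph, and every pair is joined by at least one edge of G. Contracting each set to a single vertex therefore yields K_{4} as a minor, and since treewidth is minor-monotone, tw(G) ≥ tw(K_{4}) = 3. The upper and lower bounds meet at 3, so that is the treewidth.

Treewidth 3.
One optimal decomposition is:
Bags: B1 = {1, 3, 4, 5}  B2 = {1, 2, 4, 5}  B3 = {1, 4, 5, 6}
Tree: B1–B2, B2–B3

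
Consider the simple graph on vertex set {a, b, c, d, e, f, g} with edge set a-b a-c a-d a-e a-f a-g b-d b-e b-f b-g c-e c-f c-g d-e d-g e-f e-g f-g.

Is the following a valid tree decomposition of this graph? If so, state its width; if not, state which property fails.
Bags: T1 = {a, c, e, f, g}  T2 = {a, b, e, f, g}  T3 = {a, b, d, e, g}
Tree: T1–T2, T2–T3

Checking the three conditions: (i) the bags cover all of {a, b, c, d, e, f, g}; (ii) for each edge, some bag contains both endpoints; (iii) the bags containing any fixed vertex form a subtree. All hold, so the decomposition is valid with width 5 − 1 = 4.

Yes; width 4.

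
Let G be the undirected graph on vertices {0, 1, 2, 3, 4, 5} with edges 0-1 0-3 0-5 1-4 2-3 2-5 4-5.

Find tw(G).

2

A width-2 tree decomposition is:
Bags: B1 = {2, 3, 5}  B2 = {0, 3, 5}  B3 = {0, 4, 5}  B4 = {0, 1, 4}
Tree: B1–B2, B2–B3, B3–B4
The largest bag has 3 vertices, giving width 2; this decomposition certifies tw(G) ≤ 2. For the lower bound, G contains the cycle 2–3–0–5–2, so G is not a forest; only forests have treewidth ≤ 1, hence tw(G) ≥ 2. Combining the bounds, tw(G) = 2.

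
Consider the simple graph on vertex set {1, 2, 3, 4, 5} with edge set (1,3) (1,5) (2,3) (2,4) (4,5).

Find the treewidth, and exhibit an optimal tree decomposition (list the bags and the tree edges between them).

Every bag has size at most 3, so the width is 3 − 1 = 2 and tw(G) ≤ 2. For the lower bound, G contains the cycle 4–2–3–1–5–4, so G is not a forest; only forests have treewidth ≤ 1, hence tw(G) ≥ 2. Therefore the treewidth is 2.

Treewidth 2.
One optimal decomposition is:
Bags: B1 = {2, 3, 4}  B2 = {1, 3, 4}  B3 = {1, 4, 5}
Tree: B1–B2, B2–B3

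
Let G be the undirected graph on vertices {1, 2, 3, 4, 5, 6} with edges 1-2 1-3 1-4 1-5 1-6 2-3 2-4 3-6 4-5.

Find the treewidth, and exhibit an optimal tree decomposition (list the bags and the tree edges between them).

Treewidth 2.
Bags: B1 = {1, 2, 4}  B2 = {1, 2, 3}  B3 = {1, 4, 5}  B4 = {1, 3, 6}
Tree: B1–B2, B1–B3, B2–B4

Each bag holds 3 vertices, so the decomposition has width 2, which upper-bounds the treewidth. Conversely, {1, 2, 3} is a clique of size 3, and the vertices of any clique must share a bag in every tree decomposition; so some bag has ≥ 3 vertices and tw(G) ≥ 2. Combining the bounds, tw(G) = 2.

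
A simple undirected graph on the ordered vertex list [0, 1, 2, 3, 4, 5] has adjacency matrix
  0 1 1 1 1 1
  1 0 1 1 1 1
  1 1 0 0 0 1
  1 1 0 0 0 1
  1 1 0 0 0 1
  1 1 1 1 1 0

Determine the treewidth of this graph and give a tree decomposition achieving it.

Every bag has size at most 4, so the width is 4 − 1 = 3 and tw(G) ≤ 3. Conversely, {0, 1, 2, 5} is a clique of size 4, and the vertices of any clique must share a bag in every tree decomposition; so some bag has ≥ 4 vertices and tw(G) ≥ 3. Therefore the treewidth is 3.

Treewidth 3.
Bags: B1 = {0, 1, 2, 5}  B2 = {0, 1, 3, 5}  B3 = {0, 1, 4, 5}
Tree: B1–B2, B1–B3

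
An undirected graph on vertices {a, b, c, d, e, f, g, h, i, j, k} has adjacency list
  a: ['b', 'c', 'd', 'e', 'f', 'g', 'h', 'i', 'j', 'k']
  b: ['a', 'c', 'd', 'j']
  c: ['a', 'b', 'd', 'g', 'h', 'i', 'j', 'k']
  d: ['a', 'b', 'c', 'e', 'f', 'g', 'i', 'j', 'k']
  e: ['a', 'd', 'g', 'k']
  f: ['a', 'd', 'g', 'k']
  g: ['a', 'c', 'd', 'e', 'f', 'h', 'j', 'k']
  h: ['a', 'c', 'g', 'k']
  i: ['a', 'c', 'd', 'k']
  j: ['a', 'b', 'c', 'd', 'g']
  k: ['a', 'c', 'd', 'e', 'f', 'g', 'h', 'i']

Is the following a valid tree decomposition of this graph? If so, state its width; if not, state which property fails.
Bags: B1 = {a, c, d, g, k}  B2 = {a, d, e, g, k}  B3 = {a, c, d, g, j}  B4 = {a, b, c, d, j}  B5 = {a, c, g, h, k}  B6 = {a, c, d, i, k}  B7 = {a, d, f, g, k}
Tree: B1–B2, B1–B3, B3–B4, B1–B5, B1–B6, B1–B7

Yes; width 4.

Vertex coverage: the bags together contain {a, b, c, d, e, f, g, h, i, j, k}, the full vertex set. Edge coverage: each edge of G has both endpoints in at least one bag. Running intersection: for every vertex, the bags containing it form a connected subtree. All three properties hold, so this is a valid tree decomposition of width max|bag| − 1 = 4, and hence tw(G) ≤ 4.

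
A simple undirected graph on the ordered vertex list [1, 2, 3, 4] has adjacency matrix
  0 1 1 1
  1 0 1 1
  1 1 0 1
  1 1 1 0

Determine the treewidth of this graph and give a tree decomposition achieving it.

With just one bag of size 4, the width is 4 − 1 = 3, so tw(G) ≤ 3. Conversely, {1, 2, 3, 4} is a clique of size 4, and the vertices of any clique must share a bag in every tree decomposition; so some bag has ≥ 4 vertices and tw(G) ≥ 3. Therefore the treewidth is 3.

Treewidth 3.
Bags: B1 = {1, 2, 3, 4}
Tree: (single bag)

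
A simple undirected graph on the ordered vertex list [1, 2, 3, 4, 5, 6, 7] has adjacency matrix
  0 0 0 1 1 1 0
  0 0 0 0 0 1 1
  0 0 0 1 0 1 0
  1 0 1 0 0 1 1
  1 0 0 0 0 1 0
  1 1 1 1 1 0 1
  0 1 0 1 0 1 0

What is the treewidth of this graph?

2

A width-2 tree decomposition is:
Bags: B1 = {3, 4, 6}  B2 = {1, 4, 6}  B3 = {4, 6, 7}  B4 = {1, 5, 6}  B5 = {2, 6, 7}
Tree: B1–B2, B1–B3, B2–B4, B3–B5
Each bag holds 3 vertices, so the decomposition has width 2, which upper-bounds the treewidth. For the lower bound, the 3 vertices {2, 6, 7} are pairwise adjacent, and any tree decomposition puts a clique entirely inside one bag — forcing width ≥ 2. The upper and lower bounds meet at 2, so that is the treewidth.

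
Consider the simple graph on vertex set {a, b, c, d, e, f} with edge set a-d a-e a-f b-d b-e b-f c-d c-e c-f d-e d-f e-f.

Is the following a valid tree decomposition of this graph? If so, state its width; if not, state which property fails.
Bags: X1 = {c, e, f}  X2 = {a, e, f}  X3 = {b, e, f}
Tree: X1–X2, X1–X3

A tree decomposition must satisfy three properties: every vertex lies in some bag; for every edge, both endpoints lie together in some bag; and for every vertex, the bags containing it form a connected subtree. Here vertex d appears in no bag, so the decomposition is invalid.

No — vertex d appears in no bag.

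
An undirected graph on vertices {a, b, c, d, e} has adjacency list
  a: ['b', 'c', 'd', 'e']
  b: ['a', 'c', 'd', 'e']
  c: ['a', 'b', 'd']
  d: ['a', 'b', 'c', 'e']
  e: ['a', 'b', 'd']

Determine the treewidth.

3

A width-3 tree decomposition is:
Bags: B1 = {a, b, d, e}  B2 = {a, b, c, d}
Tree: B1–B2
Each bag holds 4 vertices, so the decomposition has width 3, which upper-bounds the treewidth. On the other hand G contains the 4-clique {a, b, d, e}. A clique must lie in a single bag of any decomposition, so no decomposition can have width below 3. Therefore the treewidth is 3.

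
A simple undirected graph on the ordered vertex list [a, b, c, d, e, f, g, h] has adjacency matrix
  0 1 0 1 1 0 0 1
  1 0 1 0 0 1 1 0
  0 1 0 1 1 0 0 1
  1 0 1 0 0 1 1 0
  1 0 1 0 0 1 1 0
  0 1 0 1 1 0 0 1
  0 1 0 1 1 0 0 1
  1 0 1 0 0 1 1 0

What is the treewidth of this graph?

A width-4 tree decomposition is:
Bags: B1 = {b, d, e, g, h}  B2 = {b, d, e, f, h}  B3 = {a, b, d, e, h}  B4 = {b, c, d, e, h}
Tree: B1–B2, B2–B3, B3–B4
The largest bag has 5 vertices, giving width 4; this decomposition certifies tw(G) ≤ 4. For the lower bound: the 5 vertex sets {b,g}, {e,f}, {a,d}, {h}, {c} are disjoint, each induces a connected subgraph, and every pair is joined by at least one edge of G. Contracting each set to a single vertex therefore yields K_{5} as a minor, and since treewidth is minor-monotone, tw(G) ≥ tw(K_{5}) = 4. Therefore the treewidth is 4.

4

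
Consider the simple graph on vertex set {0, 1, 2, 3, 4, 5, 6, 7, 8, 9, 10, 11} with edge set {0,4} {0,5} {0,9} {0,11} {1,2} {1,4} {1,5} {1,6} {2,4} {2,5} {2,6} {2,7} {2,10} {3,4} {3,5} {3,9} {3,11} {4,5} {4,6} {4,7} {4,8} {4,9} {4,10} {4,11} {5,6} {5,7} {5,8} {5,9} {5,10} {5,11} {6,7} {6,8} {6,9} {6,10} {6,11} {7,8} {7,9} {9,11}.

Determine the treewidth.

4

A width-4 tree decomposition is:
Bags: B1 = {4, 5, 6, 7, 9}  B2 = {4, 5, 6, 9, 11}  B3 = {4, 5, 6, 7, 8}  B4 = {2, 4, 5, 6, 7}  B5 = {1, 2, 4, 5, 6}  B6 = {3, 4, 5, 9, 11}  B7 = {0, 4, 5, 9, 11}  B8 = {2, 4, 5, 6, 10}
Tree: B1–B2, B1–B3, B1–B4, B4–B5, B2–B6, B2–B7, B5–B8
Each bag holds 5 vertices, so the decomposition has width 4, which upper-bounds the treewidth. On the other hand G contains the 5-clique {0, 4, 5, 9, 11}. A clique must lie in a single bag of any decomposition, so no decomposition can have width below 4. Hence tw(G) = 4 exactly.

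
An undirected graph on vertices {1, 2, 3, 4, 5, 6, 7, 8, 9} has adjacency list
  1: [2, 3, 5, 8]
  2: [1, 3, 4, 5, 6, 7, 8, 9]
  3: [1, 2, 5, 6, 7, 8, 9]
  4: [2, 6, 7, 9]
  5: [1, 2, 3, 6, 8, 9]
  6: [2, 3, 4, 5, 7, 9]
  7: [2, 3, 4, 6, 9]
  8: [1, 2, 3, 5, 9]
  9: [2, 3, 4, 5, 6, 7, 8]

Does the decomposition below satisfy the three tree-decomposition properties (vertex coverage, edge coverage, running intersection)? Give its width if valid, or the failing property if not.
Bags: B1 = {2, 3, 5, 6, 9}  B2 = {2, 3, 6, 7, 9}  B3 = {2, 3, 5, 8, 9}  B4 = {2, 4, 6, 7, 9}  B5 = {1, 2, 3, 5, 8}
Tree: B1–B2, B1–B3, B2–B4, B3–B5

Yes; width 4.

Every vertex of G appears in some bag (union = {1, 2, 3, 4, 5, 6, 7, 8, 9}); every edge is covered by a bag; and for each vertex v the set of bags containing v is connected in the bag tree. The decomposition is therefore valid. The largest bag has 5 vertices, so the width is 4.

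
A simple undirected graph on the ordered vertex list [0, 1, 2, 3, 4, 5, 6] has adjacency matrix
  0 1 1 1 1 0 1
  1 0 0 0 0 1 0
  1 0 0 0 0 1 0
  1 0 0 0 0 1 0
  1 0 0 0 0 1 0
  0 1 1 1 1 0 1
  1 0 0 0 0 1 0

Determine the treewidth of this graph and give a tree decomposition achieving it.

The largest bag has 3 vertices, giving width 2; this decomposition certifies tw(G) ≤ 2. The edges 0–2–5–4–0 form a cycle, so G is not a tree and its treewidth is at least 2. Therefore the treewidth is 2.

Treewidth 2.
One such decomposition:
Bags: B1 = {0, 2, 5}  B2 = {0, 4, 5}  B3 = {0, 5, 6}  B4 = {0, 1, 5}  B5 = {0, 3, 5}
Tree: B1–B2, B2–B3, B3–B4, B4–B5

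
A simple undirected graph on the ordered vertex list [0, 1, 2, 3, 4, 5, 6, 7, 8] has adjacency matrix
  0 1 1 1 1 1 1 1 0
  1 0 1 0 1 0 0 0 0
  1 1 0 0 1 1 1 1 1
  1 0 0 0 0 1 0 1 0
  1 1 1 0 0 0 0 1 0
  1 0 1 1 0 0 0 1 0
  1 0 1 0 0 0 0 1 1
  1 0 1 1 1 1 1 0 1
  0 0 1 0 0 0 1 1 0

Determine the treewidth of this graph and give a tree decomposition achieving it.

The largest bag has 4 vertices, giving width 3; this decomposition certifies tw(G) ≤ 3. For the lower bound, the 4 vertices {0, 1, 2, 4} are pairwise adjacent, and any tree decomposition puts a clique entirely inside one bag — forcing width ≥ 3. The upper and lower bounds meet at 3, so that is the treewidth.

Treewidth 3.
One optimal decomposition is:
Bags: B1 = {0, 2, 4, 7}  B2 = {0, 2, 5, 7}  B3 = {0, 2, 6, 7}  B4 = {0, 1, 2, 4}  B5 = {2, 6, 7, 8}  B6 = {0, 3, 5, 7}
Tree: B1–B2, B1–B3, B1–B4, B3–B5, B2–B6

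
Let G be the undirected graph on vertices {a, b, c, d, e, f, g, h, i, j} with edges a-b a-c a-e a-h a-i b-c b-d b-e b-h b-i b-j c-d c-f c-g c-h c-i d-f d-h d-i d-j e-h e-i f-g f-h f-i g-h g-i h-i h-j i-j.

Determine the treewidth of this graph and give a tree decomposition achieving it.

Treewidth 4.
One optimal decomposition is:
Bags: B1 = {b, c, d, h, i}  B2 = {a, b, c, h, i}  B3 = {a, b, e, h, i}  B4 = {c, d, f, h, i}  B5 = {b, d, h, i, j}  B6 = {c, f, g, h, i}
Tree: B1–B2, B2–B3, B1–B4, B1–B5, B4–B6

Each bag holds 5 vertices, so the decomposition has width 4, which upper-bounds the treewidth. For the lower bound, the 5 vertices {c, f, g, h, i} are pairwise adjacent, and any tree decomposition puts a clique entirely inside one bag — forcing width ≥ 4. Therefore the treewidth is 4.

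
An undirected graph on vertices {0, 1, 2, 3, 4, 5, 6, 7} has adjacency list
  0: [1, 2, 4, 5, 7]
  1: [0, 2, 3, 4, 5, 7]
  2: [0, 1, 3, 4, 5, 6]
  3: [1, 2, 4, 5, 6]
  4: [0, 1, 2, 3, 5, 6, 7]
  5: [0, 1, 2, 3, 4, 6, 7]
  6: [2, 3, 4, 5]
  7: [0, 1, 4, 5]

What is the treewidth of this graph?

4

A width-4 tree decomposition is:
Bags: B1 = {0, 1, 4, 5, 7}  B2 = {0, 1, 2, 4, 5}  B3 = {1, 2, 3, 4, 5}  B4 = {2, 3, 4, 5, 6}
Tree: B1–B2, B2–B3, B3–B4
Every bag has size at most 5, so the width is 5 − 1 = 4 and tw(G) ≤ 4. On the other hand G contains the 5-clique {0, 1, 2, 4, 5}. A clique must lie in a single bag of any decomposition, so no decomposition can have width below 4. Combining the bounds, tw(G) = 4.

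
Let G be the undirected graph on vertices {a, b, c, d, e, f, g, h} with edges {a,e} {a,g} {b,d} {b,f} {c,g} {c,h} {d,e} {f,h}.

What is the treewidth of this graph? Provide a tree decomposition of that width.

The largest bag has 3 vertices, giving width 2; this decomposition certifies tw(G) ≤ 2. The edges b–f–h–c–g–a–e–d–b form a cycle, so G is not a tree and its treewidth is at least 2. Therefore the treewidth is 2.

Treewidth 2.
One such decomposition:
Bags: B1 = {b, f, h}  B2 = {b, c, h}  B3 = {b, c, g}  B4 = {a, b, g}  B5 = {a, b, e}  B6 = {b, d, e}
Tree: B1–B2, B2–B3, B3–B4, B4–B5, B5–B6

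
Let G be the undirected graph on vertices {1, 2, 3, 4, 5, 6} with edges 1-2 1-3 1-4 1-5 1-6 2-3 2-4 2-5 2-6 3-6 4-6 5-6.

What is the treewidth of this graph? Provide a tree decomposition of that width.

Each bag holds 4 vertices, so the decomposition has width 3, which upper-bounds the treewidth. For the lower bound, the 4 vertices {1, 2, 3, 6} are pairwise adjacent, and any tree decomposition puts a clique entirely inside one bag — forcing width ≥ 3. Therefore the treewidth is 3.

Treewidth 3.
One optimal decomposition is:
Bags: B1 = {1, 2, 4, 6}  B2 = {1, 2, 5, 6}  B3 = {1, 2, 3, 6}
Tree: B1–B2, B1–B3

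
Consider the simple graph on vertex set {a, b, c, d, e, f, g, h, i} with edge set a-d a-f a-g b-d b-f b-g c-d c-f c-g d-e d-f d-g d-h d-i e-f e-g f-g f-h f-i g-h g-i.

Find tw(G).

3

A width-3 tree decomposition is:
Bags: B1 = {d, f, g, h}  B2 = {d, e, f, g}  B3 = {c, d, f, g}  B4 = {d, f, g, i}  B5 = {a, d, f, g}  B6 = {b, d, f, g}
Tree: B1–B2, B2–B3, B3–B4, B3–B5, B4–B6
The largest bag has 4 vertices, giving width 3; this decomposition certifies tw(G) ≤ 3. On the other hand G contains the 4-clique {d, f, g, h}. A clique must lie in a single bag of any decomposition, so no decomposition can have width below 3. Hence tw(G) = 3 exactly.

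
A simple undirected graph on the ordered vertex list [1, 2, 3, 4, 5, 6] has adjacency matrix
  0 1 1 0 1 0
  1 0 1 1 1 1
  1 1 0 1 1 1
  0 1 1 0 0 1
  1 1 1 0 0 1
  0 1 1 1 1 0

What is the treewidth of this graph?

3

A width-3 tree decomposition is:
Bags: B1 = {2, 3, 4, 6}  B2 = {2, 3, 5, 6}  B3 = {1, 2, 3, 5}
Tree: B1–B2, B2–B3
The largest bag has 4 vertices, giving width 3; this decomposition certifies tw(G) ≤ 3. Conversely, {2, 3, 4, 6} is a clique of size 4, and the vertices of any clique must share a bag in every tree decomposition; so some bag has ≥ 4 vertices and tw(G) ≥ 3. Therefore the treewidth is 3.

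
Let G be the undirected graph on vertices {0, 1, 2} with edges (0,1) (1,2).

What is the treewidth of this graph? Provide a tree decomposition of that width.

The largest bag has 2 vertices, giving width 1; this decomposition certifies tw(G) ≤ 1. Any graph with an edge has treewidth ≥ 1, and G has the edge 1–2. Hence tw(G) = 1 exactly.

Treewidth 1.
One such decomposition:
Bags: B1 = {1, 2}  B2 = {0, 1}
Tree: B1–B2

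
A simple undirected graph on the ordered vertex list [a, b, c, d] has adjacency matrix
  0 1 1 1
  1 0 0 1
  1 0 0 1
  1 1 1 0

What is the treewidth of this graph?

2

A width-2 tree decomposition is:
Bags: B1 = {a, c, d}  B2 = {a, b, d}
Tree: B1–B2
The largest bag has 3 vertices, giving width 2; this decomposition certifies tw(G) ≤ 2. On the other hand G contains the 3-clique {a, c, d}. A clique must lie in a single bag of any decomposition, so no decomposition can have width below 2. Hence tw(G) = 2 exactly.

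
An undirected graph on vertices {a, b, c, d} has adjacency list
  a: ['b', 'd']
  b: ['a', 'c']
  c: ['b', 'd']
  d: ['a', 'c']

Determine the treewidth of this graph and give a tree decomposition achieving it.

Every bag has size at most 3, so the width is 3 − 1 = 2 and tw(G) ≤ 2. For the lower bound, G contains the cycle d–c–b–a–d, so G is not a forest; only forests have treewidth ≤ 1, hence tw(G) ≥ 2. The upper and lower bounds meet at 2, so that is the treewidth.

Treewidth 2.
One optimal decomposition is:
Bags: B1 = {b, c, d}  B2 = {a, b, d}
Tree: B1–B2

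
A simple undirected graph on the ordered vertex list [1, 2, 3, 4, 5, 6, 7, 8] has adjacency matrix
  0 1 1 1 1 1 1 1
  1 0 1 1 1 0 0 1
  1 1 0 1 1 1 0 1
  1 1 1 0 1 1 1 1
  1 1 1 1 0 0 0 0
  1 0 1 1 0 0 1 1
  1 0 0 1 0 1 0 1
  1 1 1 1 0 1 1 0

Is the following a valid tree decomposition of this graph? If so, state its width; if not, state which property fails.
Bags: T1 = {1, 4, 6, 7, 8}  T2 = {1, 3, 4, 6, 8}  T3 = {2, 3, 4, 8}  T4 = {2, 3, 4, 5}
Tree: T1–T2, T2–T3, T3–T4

A tree decomposition must satisfy three properties: every vertex lies in some bag; for every edge, both endpoints lie together in some bag; and for every vertex, the bags containing it form a connected subtree. Here edge (1,2) lies in no bag, so the decomposition is invalid.

No — edge (1,2) lies in no bag.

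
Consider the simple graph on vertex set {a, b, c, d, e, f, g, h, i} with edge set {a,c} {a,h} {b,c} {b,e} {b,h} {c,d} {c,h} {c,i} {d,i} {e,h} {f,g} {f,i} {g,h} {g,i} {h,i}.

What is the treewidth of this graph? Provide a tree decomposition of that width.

The largest bag has 3 vertices, giving width 2; this decomposition certifies tw(G) ≤ 2. On the other hand G contains the 3-clique {c, d, i}. A clique must lie in a single bag of any decomposition, so no decomposition can have width below 2. Therefore the treewidth is 2.

Treewidth 2.
One such decomposition:
Bags: B1 = {c, d, i}  B2 = {c, h, i}  B3 = {a, c, h}  B4 = {b, c, h}  B5 = {b, e, h}  B6 = {g, h, i}  B7 = {f, g, i}
Tree: B1–B2, B2–B3, B3–B4, B4–B5, B2–B6, B6–B7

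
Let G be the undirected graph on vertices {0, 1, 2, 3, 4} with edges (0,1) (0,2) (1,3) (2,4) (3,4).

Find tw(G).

A width-2 tree decomposition is:
Bags: B1 = {0, 2, 4}  B2 = {0, 3, 4}  B3 = {0, 1, 3}
Tree: B1–B2, B2–B3
The largest bag has 3 vertices, giving width 2; this decomposition certifies tw(G) ≤ 2. The edges 0–2–4–3–1–0 form a cycle, so G is not a tree and its treewidth is at least 2. Therefore the treewidth is 2.

2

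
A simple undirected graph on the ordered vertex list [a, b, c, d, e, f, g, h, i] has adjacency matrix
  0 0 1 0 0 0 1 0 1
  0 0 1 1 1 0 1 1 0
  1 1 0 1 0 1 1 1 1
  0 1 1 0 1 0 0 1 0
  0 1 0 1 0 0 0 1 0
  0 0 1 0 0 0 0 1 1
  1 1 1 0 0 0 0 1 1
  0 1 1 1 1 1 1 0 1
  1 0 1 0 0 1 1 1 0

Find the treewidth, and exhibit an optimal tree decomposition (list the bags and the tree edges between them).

Each bag holds 4 vertices, so the decomposition has width 3, which upper-bounds the treewidth. For the lower bound, the 4 vertices {b, d, e, h} are pairwise adjacent, and any tree decomposition puts a clique entirely inside one bag — forcing width ≥ 3. Therefore the treewidth is 3.

Treewidth 3.
One such decomposition:
Bags: B1 = {b, c, g, h}  B2 = {b, c, d, h}  B3 = {c, g, h, i}  B4 = {b, d, e, h}  B5 = {a, c, g, i}  B6 = {c, f, h, i}
Tree: B1–B2, B1–B3, B2–B4, B3–B5, B3–B6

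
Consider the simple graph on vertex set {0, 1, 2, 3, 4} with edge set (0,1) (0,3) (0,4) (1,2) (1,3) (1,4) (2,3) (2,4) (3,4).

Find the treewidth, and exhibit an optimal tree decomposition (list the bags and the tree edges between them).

Every bag has size at most 4, so the width is 4 − 1 = 3 and tw(G) ≤ 3. On the other hand G contains the 4-clique {0, 1, 3, 4}. A clique must lie in a single bag of any decomposition, so no decomposition can have width below 3. Therefore the treewidth is 3.

Treewidth 3.
One such decomposition:
Bags: B1 = {0, 1, 3, 4}  B2 = {1, 2, 3, 4}
Tree: B1–B2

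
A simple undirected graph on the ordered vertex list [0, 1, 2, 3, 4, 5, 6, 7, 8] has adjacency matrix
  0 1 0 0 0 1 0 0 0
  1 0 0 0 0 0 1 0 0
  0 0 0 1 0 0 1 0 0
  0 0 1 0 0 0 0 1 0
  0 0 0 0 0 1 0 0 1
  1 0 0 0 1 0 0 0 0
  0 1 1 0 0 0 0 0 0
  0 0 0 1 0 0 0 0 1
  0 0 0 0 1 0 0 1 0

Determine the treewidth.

2

A width-2 tree decomposition is:
Bags: B1 = {0, 1, 6}  B2 = {0, 5, 6}  B3 = {4, 5, 6}  B4 = {4, 6, 8}  B5 = {6, 7, 8}  B6 = {3, 6, 7}  B7 = {2, 3, 6}
Tree: B1–B2, B2–B3, B3–B4, B4–B5, B5–B6, B6–B7
Every bag has size at most 3, so the width is 3 − 1 = 2 and tw(G) ≤ 2. For the lower bound, G contains the cycle 6–1–0–5–4–8–7–3–2–6, so G is not a forest; only forests have treewidth ≤ 1, hence tw(G) ≥ 2. Combining the bounds, tw(G) = 2.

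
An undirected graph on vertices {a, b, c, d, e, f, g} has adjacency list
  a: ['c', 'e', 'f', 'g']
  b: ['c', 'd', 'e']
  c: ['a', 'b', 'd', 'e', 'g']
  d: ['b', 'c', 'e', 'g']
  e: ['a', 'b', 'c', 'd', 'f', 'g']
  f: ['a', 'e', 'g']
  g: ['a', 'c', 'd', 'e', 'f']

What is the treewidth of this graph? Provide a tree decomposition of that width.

Treewidth 3.
One optimal decomposition is:
Bags: B1 = {c, d, e, g}  B2 = {a, c, e, g}  B3 = {a, e, f, g}  B4 = {b, c, d, e}
Tree: B1–B2, B2–B3, B1–B4

Every bag has size at most 4, so the width is 4 − 1 = 3 and tw(G) ≤ 3. On the other hand G contains the 4-clique {c, d, e, g}. A clique must lie in a single bag of any decomposition, so no decomposition can have width below 3. Hence tw(G) = 3 exactly.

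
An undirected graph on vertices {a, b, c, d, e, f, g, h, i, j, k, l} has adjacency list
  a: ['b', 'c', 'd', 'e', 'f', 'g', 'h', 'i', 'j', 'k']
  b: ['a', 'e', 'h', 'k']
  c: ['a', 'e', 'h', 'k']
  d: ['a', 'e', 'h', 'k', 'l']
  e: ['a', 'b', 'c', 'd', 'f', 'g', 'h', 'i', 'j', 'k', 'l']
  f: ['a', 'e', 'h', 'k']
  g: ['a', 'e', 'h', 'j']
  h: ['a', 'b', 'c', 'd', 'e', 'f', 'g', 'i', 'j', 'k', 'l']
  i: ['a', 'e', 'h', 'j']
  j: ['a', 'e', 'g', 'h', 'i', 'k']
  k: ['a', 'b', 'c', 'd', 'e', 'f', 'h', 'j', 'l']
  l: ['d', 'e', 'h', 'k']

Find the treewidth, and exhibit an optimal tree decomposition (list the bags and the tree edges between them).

Treewidth 4.
One optimal decomposition is:
Bags: B1 = {a, c, e, h, k}  B2 = {a, d, e, h, k}  B3 = {a, e, h, j, k}  B4 = {a, e, h, i, j}  B5 = {a, b, e, h, k}  B6 = {a, e, g, h, j}  B7 = {d, e, h, k, l}  B8 = {a, e, f, h, k}
Tree: B1–B2, B2–B3, B3–B4, B1–B5, B4–B6, B2–B7, B1–B8

Every bag has size at most 5, so the width is 5 − 1 = 4 and tw(G) ≤ 4. Conversely, {a, e, g, h, j} is a clique of size 5, and the vertices of any clique must share a bag in every tree decomposition; so some bag has ≥ 5 vertices and tw(G) ≥ 4. Hence tw(G) = 4 exactly.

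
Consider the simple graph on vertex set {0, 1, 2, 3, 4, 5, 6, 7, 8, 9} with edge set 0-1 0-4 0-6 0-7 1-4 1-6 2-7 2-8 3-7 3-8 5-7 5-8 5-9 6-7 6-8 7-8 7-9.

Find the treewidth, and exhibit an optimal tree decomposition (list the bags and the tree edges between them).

The largest bag has 3 vertices, giving width 2; this decomposition certifies tw(G) ≤ 2. For the lower bound, the 3 vertices {0, 1, 4} are pairwise adjacent, and any tree decomposition puts a clique entirely inside one bag — forcing width ≥ 2. Hence tw(G) = 2 exactly.

Treewidth 2.
One such decomposition:
Bags: B1 = {6, 7, 8}  B2 = {2, 7, 8}  B3 = {0, 6, 7}  B4 = {5, 7, 8}  B5 = {3, 7, 8}  B6 = {0, 1, 6}  B7 = {5, 7, 9}  B8 = {0, 1, 4}
Tree: B1–B2, B1–B3, B1–B4, B4–B5, B3–B6, B4–B7, B6–B8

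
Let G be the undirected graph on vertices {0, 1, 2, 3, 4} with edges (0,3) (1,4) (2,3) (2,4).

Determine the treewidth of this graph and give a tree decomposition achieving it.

Treewidth 1.
Bags: B1 = {0, 3}  B2 = {2, 3}  B3 = {2, 4}  B4 = {1, 4}
Tree: B1–B2, B2–B3, B3–B4

The largest bag has 2 vertices, giving width 1; this decomposition certifies tw(G) ≤ 1. Any graph with an edge has treewidth ≥ 1, and G has the edge 0–3. The upper and lower bounds meet at 1, so that is the treewidth.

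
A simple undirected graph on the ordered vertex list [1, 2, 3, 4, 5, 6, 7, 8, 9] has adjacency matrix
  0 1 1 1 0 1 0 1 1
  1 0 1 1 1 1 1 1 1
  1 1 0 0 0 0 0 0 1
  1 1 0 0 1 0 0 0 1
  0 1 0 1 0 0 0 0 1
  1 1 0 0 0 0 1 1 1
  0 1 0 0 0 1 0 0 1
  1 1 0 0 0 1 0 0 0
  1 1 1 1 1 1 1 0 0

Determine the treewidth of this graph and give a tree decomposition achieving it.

Treewidth 3.
One such decomposition:
Bags: B1 = {1, 2, 4, 9}  B2 = {1, 2, 6, 9}  B3 = {1, 2, 3, 9}  B4 = {2, 4, 5, 9}  B5 = {2, 6, 7, 9}  B6 = {1, 2, 6, 8}
Tree: B1–B2, B1–B3, B1–B4, B2–B5, B2–B6

Each bag holds 4 vertices, so the decomposition has width 3, which upper-bounds the treewidth. Conversely, {1, 2, 6, 8} is a clique of size 4, and the vertices of any clique must share a bag in every tree decomposition; so some bag has ≥ 4 vertices and tw(G) ≥ 3. Therefore the treewidth is 3.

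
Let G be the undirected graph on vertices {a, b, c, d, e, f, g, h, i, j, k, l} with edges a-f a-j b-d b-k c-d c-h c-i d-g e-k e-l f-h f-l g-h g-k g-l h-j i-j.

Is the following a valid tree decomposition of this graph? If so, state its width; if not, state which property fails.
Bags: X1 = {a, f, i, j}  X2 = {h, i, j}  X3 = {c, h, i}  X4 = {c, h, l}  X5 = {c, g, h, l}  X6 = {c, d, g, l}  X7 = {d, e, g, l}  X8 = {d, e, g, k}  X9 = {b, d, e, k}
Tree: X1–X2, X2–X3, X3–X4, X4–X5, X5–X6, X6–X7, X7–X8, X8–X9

A tree decomposition must satisfy three properties: every vertex lies in some bag; for every edge, both endpoints lie together in some bag; and for every vertex, the bags containing it form a connected subtree. Here edge (f,h) lies in no bag, so the decomposition is invalid.

No — edge (f,h) lies in no bag.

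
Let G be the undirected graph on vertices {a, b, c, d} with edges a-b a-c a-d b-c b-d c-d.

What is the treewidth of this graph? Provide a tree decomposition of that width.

Treewidth 3.
One optimal decomposition is:
Bags: B1 = {a, b, c, d}
Tree: (single bag)

A single bag containing all 4 vertices is trivially a valid decomposition of width 3. On the other hand G contains the 4-clique {a, b, c, d}. A clique must lie in a single bag of any decomposition, so no decomposition can have width below 3. Combining the bounds, tw(G) = 3.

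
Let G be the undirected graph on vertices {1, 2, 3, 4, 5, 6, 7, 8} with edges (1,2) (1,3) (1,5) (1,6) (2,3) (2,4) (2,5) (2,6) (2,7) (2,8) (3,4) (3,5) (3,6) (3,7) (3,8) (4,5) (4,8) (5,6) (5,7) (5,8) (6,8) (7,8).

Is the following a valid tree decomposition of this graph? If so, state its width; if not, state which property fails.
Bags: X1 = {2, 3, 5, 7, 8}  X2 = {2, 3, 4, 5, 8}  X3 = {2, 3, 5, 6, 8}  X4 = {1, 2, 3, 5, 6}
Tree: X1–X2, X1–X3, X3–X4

Checking the three conditions: (i) the bags cover all of {1, 2, 3, 4, 5, 6, 7, 8}; (ii) for each edge, some bag contains both endpoints; (iii) the bags containing any fixed vertex form a subtree. All hold, so the decomposition is valid with width 5 − 1 = 4.

Yes; width 4.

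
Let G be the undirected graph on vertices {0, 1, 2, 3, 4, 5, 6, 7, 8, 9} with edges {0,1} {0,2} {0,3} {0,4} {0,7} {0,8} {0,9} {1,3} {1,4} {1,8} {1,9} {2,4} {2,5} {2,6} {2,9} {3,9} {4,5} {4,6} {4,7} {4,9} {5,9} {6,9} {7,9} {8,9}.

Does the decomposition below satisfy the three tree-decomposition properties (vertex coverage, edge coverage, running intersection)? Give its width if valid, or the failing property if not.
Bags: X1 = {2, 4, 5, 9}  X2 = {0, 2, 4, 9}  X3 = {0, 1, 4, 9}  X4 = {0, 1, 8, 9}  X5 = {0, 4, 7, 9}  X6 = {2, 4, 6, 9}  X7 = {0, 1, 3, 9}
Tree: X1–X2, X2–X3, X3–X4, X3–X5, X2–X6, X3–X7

Yes; width 3.

Vertex coverage: the bags together contain {0, 1, 2, 3, 4, 5, 6, 7, 8, 9}, the full vertex set. Edge coverage: each edge of G has both endpoints in at least one bag. Running intersection: for every vertex, the bags containing it form a connected subtree. All three properties hold, so this is a valid tree decomposition of width max|bag| − 1 = 3, and hence tw(G) ≤ 3.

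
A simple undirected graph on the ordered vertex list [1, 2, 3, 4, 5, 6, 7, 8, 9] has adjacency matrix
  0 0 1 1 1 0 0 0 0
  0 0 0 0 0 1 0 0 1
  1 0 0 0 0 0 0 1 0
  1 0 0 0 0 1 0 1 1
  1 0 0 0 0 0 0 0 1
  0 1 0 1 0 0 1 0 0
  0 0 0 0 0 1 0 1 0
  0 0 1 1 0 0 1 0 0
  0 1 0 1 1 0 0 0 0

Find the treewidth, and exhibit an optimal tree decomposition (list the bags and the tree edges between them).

Treewidth 3.
Bags: B1 = {2, 6, 7, 9}  B2 = {4, 6, 7, 9}  B3 = {4, 7, 8, 9}  B4 = {4, 5, 8, 9}  B5 = {1, 4, 5, 8}  B6 = {1, 3, 5, 8}
Tree: B1–B2, B2–B3, B3–B4, B4–B5, B5–B6

The largest bag has 4 vertices, giving width 3; this decomposition certifies tw(G) ≤ 3. For the lower bound: the 4 vertex sets {2,6,7}, {9}, {4}, {1,3,5,8} are disjoint, each induces a connected subgraph, and every pair is joined by at least one edge of G. Contracting each set to a single vertex therefore yields K_{4} as a minor, and since treewidth is minor-monotone, tw(G) ≥ tw(K_{4}) = 3. Combining the bounds, tw(G) = 3.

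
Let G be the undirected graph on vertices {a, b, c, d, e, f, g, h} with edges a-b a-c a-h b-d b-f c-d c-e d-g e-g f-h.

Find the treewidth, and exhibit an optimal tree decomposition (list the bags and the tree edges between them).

Treewidth 2.
One such decomposition:
Bags: B1 = {d, e, g}  B2 = {c, d, e}  B3 = {b, c, d}  B4 = {a, b, c}  B5 = {a, b, f}  B6 = {a, f, h}
Tree: B1–B2, B2–B3, B3–B4, B4–B5, B5–B6

The largest bag has 3 vertices, giving width 2; this decomposition certifies tw(G) ≤ 2. Since g–e–c–d–g is a cycle in G, G is not acyclic. Forests are exactly the graphs of treewidth ≤ 1, so tw(G) ≥ 2. Therefore the treewidth is 2.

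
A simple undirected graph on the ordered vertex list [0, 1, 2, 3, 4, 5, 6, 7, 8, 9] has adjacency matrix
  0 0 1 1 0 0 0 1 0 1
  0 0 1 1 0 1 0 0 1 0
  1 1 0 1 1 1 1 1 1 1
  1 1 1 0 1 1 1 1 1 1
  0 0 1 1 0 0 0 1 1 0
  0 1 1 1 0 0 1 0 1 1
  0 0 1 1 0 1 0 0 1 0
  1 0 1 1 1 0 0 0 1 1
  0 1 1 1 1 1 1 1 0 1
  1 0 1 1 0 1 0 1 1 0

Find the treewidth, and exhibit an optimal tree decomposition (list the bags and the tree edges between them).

Each bag holds 5 vertices, so the decomposition has width 4, which upper-bounds the treewidth. For the lower bound, the 5 vertices {0, 2, 3, 7, 9} are pairwise adjacent, and any tree decomposition puts a clique entirely inside one bag — forcing width ≥ 4. Therefore the treewidth is 4.

Treewidth 4.
Bags: B1 = {2, 3, 7, 8, 9}  B2 = {2, 3, 4, 7, 8}  B3 = {2, 3, 5, 8, 9}  B4 = {1, 2, 3, 5, 8}  B5 = {2, 3, 5, 6, 8}  B6 = {0, 2, 3, 7, 9}
Tree: B1–B2, B1–B3, B3–B4, B4–B5, B1–B6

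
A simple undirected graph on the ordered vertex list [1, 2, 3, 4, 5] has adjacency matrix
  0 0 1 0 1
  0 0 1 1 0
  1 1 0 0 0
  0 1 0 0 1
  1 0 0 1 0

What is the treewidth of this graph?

A width-2 tree decomposition is:
Bags: B1 = {2, 4, 5}  B2 = {2, 3, 5}  B3 = {1, 3, 5}
Tree: B1–B2, B2–B3
Every bag has size at most 3, so the width is 3 − 1 = 2 and tw(G) ≤ 2. The edges 5–4–2–3–1–5 form a cycle, so G is not a tree and its treewidth is at least 2. Therefore the treewidth is 2.

2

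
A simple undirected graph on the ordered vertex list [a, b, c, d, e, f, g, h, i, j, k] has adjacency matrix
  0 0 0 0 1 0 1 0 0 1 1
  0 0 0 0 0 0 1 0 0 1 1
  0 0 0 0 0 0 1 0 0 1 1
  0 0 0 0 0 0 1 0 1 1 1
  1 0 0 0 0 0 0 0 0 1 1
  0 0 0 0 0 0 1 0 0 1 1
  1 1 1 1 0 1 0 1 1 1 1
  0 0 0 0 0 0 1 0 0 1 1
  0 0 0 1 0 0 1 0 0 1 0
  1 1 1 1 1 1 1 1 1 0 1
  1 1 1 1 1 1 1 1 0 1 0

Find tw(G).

3

A width-3 tree decomposition is:
Bags: B1 = {d, g, j, k}  B2 = {d, g, i, j}  B3 = {a, g, j, k}  B4 = {a, e, j, k}  B5 = {f, g, j, k}  B6 = {g, h, j, k}  B7 = {b, g, j, k}  B8 = {c, g, j, k}
Tree: B1–B2, B1–B3, B3–B4, B3–B5, B5–B6, B5–B7, B3–B8
Every bag has size at most 4, so the width is 4 − 1 = 3 and tw(G) ≤ 3. On the other hand G contains the 4-clique {d, g, j, k}. A clique must lie in a single bag of any decomposition, so no decomposition can have width below 3. Hence tw(G) = 3 exactly.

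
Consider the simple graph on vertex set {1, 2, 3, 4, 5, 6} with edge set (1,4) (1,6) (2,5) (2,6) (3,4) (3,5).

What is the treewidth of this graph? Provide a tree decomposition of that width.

Treewidth 2.
One optimal decomposition is:
Bags: B1 = {2, 5, 6}  B2 = {1, 5, 6}  B3 = {1, 4, 5}  B4 = {3, 4, 5}
Tree: B1–B2, B2–B3, B3–B4

Each bag holds 3 vertices, so the decomposition has width 2, which upper-bounds the treewidth. The edges 5–2–6–1–4–3–5 form a cycle, so G is not a tree and its treewidth is at least 2. Hence tw(G) = 2 exactly.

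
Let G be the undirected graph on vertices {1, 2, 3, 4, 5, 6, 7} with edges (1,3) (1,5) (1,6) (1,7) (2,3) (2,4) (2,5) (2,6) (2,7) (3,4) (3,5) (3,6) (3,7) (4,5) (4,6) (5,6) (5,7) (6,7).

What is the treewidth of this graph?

A width-4 tree decomposition is:
Bags: B1 = {2, 3, 5, 6, 7}  B2 = {1, 3, 5, 6, 7}  B3 = {2, 3, 4, 5, 6}
Tree: B1–B2, B1–B3
Each bag holds 5 vertices, so the decomposition has width 4, which upper-bounds the treewidth. For the lower bound, the 5 vertices {1, 3, 5, 6, 7} are pairwise adjacent, and any tree decomposition puts a clique entirely inside one bag — forcing width ≥ 4. The upper and lower bounds meet at 4, so that is the treewidth.

4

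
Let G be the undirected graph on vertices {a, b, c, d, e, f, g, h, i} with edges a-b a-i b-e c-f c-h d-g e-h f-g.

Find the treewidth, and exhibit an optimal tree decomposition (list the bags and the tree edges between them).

Treewidth 1.
One such decomposition:
Bags: B1 = {a, i}  B2 = {a, b}  B3 = {b, e}  B4 = {e, h}  B5 = {c, h}  B6 = {c, f}  B7 = {f, g}  B8 = {d, g}
Tree: B1–B2, B2–B3, B3–B4, B4–B5, B5–B6, B6–B7, B7–B8

Each bag holds 2 vertices, so the decomposition has width 1, which upper-bounds the treewidth. Any graph with an edge has treewidth ≥ 1, and G has the edge i–a. Combining the bounds, tw(G) = 1.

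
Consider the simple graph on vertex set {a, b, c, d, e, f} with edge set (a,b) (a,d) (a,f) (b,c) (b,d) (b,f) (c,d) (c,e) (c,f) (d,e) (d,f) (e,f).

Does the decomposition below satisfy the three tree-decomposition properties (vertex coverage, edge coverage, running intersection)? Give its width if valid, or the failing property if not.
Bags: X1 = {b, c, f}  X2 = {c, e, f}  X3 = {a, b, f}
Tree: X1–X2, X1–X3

No — vertex d appears in no bag.

A tree decomposition must satisfy three properties: every vertex lies in some bag; for every edge, both endpoints lie together in some bag; and for every vertex, the bags containing it form a connected subtree. Here vertex d appears in no bag, so the decomposition is invalid.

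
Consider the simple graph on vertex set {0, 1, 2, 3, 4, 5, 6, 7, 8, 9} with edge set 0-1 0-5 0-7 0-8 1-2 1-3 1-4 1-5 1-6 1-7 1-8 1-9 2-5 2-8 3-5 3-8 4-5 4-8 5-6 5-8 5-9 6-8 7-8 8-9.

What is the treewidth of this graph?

A width-3 tree decomposition is:
Bags: B1 = {1, 4, 5, 8}  B2 = {1, 3, 5, 8}  B3 = {0, 1, 5, 8}  B4 = {1, 5, 6, 8}  B5 = {1, 2, 5, 8}  B6 = {1, 5, 8, 9}  B7 = {0, 1, 7, 8}
Tree: B1–B2, B1–B3, B2–B4, B2–B5, B1–B6, B3–B7
The largest bag has 4 vertices, giving width 3; this decomposition certifies tw(G) ≤ 3. For the lower bound, the 4 vertices {0, 1, 5, 8} are pairwise adjacent, and any tree decomposition puts a clique entirely inside one bag — forcing width ≥ 3. Therefore the treewidth is 3.

3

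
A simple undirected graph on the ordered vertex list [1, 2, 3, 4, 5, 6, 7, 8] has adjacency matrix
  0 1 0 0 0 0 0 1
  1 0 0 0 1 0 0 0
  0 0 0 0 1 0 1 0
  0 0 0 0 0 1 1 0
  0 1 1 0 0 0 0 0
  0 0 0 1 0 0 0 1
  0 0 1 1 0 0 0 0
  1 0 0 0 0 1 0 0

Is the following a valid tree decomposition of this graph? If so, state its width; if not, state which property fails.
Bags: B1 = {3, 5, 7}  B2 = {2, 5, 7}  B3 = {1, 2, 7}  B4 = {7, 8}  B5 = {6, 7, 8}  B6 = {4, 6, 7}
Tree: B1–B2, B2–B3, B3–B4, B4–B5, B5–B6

No — edge (1,8) lies in no bag.

A tree decomposition must satisfy three properties: every vertex lies in some bag; for every edge, both endpoints lie together in some bag; and for every vertex, the bags containing it form a connected subtree. Here edge (1,8) lies in no bag, so the decomposition is invalid.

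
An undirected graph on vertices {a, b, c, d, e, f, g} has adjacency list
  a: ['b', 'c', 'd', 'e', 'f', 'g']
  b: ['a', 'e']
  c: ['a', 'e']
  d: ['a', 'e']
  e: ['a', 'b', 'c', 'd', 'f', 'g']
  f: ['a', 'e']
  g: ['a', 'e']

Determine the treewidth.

2

A width-2 tree decomposition is:
Bags: B1 = {a, b, e}  B2 = {a, e, f}  B3 = {a, e, g}  B4 = {a, c, e}  B5 = {a, d, e}
Tree: B1–B2, B2–B3, B2–B4, B3–B5
The largest bag has 3 vertices, giving width 2; this decomposition certifies tw(G) ≤ 2. Conversely, {a, d, e} is a clique of size 3, and the vertices of any clique must share a bag in every tree decomposition; so some bag has ≥ 3 vertices and tw(G) ≥ 2. Combining the bounds, tw(G) = 2.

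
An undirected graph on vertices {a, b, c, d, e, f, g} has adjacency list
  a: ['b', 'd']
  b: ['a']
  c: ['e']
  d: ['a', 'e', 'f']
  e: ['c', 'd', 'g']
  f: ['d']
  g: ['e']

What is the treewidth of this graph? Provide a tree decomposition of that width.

Treewidth 1.
One optimal decomposition is:
Bags: B1 = {d, e}  B2 = {a, d}  B3 = {c, e}  B4 = {d, f}  B5 = {e, g}  B6 = {a, b}
Tree: B1–B2, B1–B3, B2–B4, B3–B5, B2–B6

The largest bag has 2 vertices, giving width 1; this decomposition certifies tw(G) ≤ 1. Any graph with an edge has treewidth ≥ 1, and G has the edge e–d. The upper and lower bounds meet at 1, so that is the treewidth.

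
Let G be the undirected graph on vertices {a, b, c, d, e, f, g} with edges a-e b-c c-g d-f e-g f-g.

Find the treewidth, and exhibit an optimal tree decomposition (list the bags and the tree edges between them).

Each bag holds 2 vertices, so the decomposition has width 1, which upper-bounds the treewidth. Any graph with an edge has treewidth ≥ 1, and G has the edge f–g. Therefore the treewidth is 1.

Treewidth 1.
Bags: B1 = {f, g}  B2 = {e, g}  B3 = {c, g}  B4 = {d, f}  B5 = {b, c}  B6 = {a, e}
Tree: B1–B2, B1–B3, B1–B4, B3–B5, B2–B6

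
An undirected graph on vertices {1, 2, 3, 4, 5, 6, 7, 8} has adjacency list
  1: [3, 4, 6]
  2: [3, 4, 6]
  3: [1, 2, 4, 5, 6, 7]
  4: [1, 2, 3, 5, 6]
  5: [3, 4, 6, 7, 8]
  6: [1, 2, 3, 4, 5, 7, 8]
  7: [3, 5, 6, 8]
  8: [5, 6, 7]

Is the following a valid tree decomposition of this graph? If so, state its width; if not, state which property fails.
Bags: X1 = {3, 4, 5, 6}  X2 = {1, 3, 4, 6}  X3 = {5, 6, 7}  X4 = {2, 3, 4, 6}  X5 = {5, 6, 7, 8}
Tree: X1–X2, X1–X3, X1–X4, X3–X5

No — edge (3,7) lies in no bag.

A tree decomposition must satisfy three properties: every vertex lies in some bag; for every edge, both endpoints lie together in some bag; and for every vertex, the bags containing it form a connected subtree. Here edge (3,7) lies in no bag, so the decomposition is invalid.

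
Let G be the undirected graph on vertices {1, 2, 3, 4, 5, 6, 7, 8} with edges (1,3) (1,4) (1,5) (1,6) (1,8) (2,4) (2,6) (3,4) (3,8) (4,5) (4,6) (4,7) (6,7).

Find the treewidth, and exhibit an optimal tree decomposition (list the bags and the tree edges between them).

Every bag has size at most 3, so the width is 3 − 1 = 2 and tw(G) ≤ 2. On the other hand G contains the 3-clique {1, 3, 8}. A clique must lie in a single bag of any decomposition, so no decomposition can have width below 2. Therefore the treewidth is 2.

Treewidth 2.
One optimal decomposition is:
Bags: B1 = {1, 3, 4}  B2 = {1, 4, 5}  B3 = {1, 3, 8}  B4 = {1, 4, 6}  B5 = {4, 6, 7}  B6 = {2, 4, 6}
Tree: B1–B2, B1–B3, B2–B4, B4–B5, B4–B6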